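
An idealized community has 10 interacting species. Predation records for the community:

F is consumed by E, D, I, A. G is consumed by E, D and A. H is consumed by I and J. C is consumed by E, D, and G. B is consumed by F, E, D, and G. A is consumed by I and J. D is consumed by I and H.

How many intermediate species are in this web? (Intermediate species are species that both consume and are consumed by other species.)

5

Intermediate species (has both prey and predators): F, G, D, A, H.
Count: 5.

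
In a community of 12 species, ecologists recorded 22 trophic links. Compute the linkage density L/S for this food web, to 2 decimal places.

There are L = 22 links among S = 12 species.
L/S = 22/12 = 1.8333 ≈ 1.83.

L/S = 1.83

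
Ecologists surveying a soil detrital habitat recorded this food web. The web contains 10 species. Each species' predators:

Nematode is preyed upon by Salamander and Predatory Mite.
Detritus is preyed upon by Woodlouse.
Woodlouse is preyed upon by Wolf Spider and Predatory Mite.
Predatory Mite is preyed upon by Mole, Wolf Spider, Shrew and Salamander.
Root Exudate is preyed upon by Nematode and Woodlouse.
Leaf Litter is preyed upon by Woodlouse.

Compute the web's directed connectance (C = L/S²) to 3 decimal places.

The web has S = 10 species and L = 12 feeding links.
C = L / S² = 12 / 100 = 0.1200 ≈ 0.120.

C = 0.120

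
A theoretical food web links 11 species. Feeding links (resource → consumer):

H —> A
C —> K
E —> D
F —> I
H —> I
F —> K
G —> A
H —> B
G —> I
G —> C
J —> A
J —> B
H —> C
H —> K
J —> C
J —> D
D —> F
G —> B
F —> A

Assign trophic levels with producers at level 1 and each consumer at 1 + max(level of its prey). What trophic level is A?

Trophic level 4

J is a producer → level 1.
D eats J (level 1); other prey at levels: E 1 → level 2.
F eats D → level 3.
A eats F (level 3); other prey at levels: G 1, J 1, H 1 → level 4.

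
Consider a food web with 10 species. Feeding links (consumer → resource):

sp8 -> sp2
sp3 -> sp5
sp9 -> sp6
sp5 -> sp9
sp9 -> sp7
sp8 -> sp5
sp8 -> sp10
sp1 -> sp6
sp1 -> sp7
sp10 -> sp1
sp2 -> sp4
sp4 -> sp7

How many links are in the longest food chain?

One longest chain: sp7 → sp4 → sp2 → sp8.
It has 4 species and 3 links.

3 links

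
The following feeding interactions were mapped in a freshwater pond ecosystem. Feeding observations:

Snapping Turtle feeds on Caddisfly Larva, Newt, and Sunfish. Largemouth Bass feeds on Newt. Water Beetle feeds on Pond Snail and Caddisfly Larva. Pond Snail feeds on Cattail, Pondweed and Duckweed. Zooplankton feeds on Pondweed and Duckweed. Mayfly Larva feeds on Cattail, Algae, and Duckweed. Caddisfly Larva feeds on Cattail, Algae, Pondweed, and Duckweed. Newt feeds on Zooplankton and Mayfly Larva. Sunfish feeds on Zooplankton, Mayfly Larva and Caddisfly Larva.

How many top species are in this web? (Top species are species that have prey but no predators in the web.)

Top species (has prey, but nothing eats it): Water Beetle, Largemouth Bass, Snapping Turtle.
Count: 3.

3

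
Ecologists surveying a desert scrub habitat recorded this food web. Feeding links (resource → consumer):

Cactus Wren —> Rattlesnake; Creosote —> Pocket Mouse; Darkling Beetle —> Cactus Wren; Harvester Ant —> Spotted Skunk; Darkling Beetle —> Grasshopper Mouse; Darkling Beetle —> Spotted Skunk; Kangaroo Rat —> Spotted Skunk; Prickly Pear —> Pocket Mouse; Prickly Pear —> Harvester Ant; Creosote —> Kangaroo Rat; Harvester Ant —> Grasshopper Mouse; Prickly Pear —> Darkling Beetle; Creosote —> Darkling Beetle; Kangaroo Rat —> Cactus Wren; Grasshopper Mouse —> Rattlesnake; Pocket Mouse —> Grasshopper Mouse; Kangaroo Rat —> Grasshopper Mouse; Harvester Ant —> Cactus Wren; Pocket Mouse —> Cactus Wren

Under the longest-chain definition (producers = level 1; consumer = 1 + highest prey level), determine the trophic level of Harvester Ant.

Prickly Pear is a producer → level 1.
Harvester Ant eats Prickly Pear → level 2.

Trophic level 2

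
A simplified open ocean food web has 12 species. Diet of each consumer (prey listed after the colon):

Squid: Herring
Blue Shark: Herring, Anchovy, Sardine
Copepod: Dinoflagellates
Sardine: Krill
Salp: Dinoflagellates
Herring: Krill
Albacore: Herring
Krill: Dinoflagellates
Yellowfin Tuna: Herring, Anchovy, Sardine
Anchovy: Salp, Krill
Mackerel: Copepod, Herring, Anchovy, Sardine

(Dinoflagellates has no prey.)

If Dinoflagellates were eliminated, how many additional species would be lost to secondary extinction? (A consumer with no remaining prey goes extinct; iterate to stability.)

11

Remove Dinoflagellates.
Round 1: Copepod (all prey gone), Salp (all prey gone), Krill (all prey gone) → extinct.
Round 2: Herring (all prey gone), Anchovy (all prey gone), Sardine (all prey gone) → extinct.
Round 3: Blue Shark (all prey gone), Mackerel (all prey gone), Albacore (all prey gone), Squid (all prey gone), Yellowfin Tuna (all prey gone) → extinct.
No further losses. Total secondary extinctions: 11.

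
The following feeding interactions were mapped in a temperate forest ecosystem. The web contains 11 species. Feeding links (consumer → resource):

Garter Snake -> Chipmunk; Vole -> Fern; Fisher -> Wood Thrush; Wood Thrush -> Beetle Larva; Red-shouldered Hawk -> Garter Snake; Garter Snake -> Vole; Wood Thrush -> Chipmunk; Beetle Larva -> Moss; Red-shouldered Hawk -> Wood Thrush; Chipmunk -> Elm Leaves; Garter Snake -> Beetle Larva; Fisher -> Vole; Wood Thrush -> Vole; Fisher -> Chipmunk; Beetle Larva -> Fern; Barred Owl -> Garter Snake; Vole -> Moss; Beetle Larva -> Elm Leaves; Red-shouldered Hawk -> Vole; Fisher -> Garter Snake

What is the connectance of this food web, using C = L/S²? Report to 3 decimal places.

C = 0.165

The web has S = 11 species and L = 20 feeding links.
C = L / S² = 20 / 121 = 0.1653 ≈ 0.165.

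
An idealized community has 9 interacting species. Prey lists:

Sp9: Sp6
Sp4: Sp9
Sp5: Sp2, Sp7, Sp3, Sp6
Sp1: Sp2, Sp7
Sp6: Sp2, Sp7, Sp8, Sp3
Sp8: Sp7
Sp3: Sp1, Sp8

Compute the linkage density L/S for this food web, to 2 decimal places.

There are L = 15 links among S = 9 species.
L/S = 15/9 = 1.6667 ≈ 1.67.

L/S = 1.67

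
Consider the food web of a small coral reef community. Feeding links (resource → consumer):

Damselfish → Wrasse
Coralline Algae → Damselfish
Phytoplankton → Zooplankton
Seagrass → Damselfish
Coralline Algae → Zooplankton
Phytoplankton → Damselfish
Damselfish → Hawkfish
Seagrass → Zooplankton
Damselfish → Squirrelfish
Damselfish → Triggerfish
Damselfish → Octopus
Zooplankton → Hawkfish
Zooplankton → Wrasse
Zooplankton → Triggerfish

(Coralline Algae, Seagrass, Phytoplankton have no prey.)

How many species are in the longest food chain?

3 species

One longest chain: Coralline Algae → Damselfish → Octopus.
It has 3 species and 2 links.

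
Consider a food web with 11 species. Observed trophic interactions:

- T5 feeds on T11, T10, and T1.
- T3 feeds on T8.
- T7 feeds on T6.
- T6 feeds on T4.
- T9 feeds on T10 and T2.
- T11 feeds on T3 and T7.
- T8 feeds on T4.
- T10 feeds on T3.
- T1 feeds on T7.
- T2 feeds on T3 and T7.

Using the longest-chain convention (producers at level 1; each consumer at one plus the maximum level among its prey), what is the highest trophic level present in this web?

5

Producers (level 1): T4.
T4 → T6 → T7 → T2 → T9 gives T9 level 5.
No species has a prey at level 5, so no species reaches level 6.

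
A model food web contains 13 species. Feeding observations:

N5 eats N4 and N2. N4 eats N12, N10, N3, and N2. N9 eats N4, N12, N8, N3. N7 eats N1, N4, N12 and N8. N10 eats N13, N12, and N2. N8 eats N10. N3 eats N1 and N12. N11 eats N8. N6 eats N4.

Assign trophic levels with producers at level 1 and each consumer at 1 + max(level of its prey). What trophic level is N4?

N12 is a producer → level 1.
N3 eats N12 (level 1); other prey at levels: N1 1 → level 2.
N4 eats N3 (level 2); other prey at levels: N12 1, N2 1, N10 2 → level 3.

Trophic level 3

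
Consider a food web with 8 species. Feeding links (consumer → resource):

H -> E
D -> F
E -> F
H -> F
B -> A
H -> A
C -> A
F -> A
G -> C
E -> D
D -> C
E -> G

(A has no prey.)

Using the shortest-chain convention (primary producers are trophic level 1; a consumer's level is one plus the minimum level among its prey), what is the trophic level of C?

Trophic level 2

A is a producer → level 1.
C eats A → level 2.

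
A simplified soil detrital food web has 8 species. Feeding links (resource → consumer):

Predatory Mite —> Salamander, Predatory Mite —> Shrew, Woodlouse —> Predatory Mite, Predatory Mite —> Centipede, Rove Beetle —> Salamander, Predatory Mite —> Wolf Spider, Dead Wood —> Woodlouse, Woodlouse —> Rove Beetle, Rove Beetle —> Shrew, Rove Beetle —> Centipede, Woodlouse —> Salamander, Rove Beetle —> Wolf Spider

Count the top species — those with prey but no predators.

Top species (has prey, but nothing eats it): Wolf Spider, Salamander, Shrew, Centipede.
Count: 4.

4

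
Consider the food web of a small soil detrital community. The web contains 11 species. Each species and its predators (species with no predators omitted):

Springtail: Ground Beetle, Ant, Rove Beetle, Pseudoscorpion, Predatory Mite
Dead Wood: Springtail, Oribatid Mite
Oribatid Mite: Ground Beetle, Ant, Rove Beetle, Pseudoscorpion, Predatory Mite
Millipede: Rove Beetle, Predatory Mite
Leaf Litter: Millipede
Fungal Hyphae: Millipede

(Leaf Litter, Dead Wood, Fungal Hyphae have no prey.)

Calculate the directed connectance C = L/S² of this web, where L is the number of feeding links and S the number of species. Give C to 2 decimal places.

C = 0.13

The web has S = 11 species and L = 16 feeding links.
C = L / S² = 16 / 121 = 0.1322 ≈ 0.13.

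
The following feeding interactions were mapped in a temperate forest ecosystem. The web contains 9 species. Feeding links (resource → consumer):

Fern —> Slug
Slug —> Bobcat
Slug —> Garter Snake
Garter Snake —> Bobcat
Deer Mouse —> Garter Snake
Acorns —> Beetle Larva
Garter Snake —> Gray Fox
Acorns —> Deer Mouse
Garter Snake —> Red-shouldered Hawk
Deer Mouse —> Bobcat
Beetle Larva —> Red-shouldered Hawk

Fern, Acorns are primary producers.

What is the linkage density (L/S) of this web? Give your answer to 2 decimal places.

There are L = 11 links among S = 9 species.
L/S = 11/9 = 1.2222 ≈ 1.22.

L/S = 1.22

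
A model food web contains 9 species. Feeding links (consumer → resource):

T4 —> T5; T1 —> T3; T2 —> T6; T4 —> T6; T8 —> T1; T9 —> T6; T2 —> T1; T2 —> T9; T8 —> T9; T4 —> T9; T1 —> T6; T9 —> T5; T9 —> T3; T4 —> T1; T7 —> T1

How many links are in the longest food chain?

2 links

One longest chain: T5 → T9 → T8.
It has 3 species and 2 links.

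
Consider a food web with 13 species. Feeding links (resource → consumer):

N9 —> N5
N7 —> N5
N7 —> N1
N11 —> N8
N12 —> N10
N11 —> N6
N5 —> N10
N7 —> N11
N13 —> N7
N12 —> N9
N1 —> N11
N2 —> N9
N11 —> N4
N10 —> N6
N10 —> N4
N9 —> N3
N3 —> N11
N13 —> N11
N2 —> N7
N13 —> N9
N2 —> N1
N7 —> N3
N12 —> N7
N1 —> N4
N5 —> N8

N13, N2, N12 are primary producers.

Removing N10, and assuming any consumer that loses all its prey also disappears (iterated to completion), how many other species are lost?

Remove N10.
Every predator of it retains at least one other prey: N4 still has N1, N11; N6 still has N11.
No consumer loses all prey, so no secondary extinctions occur.

0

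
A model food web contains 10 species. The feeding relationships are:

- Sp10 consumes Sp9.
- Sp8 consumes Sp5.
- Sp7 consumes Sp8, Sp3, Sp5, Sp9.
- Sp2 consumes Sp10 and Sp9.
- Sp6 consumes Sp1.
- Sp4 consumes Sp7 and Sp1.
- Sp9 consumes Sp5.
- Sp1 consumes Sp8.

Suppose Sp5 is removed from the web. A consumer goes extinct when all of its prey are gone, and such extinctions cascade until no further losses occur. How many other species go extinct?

Remove Sp5.
Round 1: Sp9 (all prey gone), Sp8 (all prey gone) → extinct.
Round 2: Sp1 (all prey gone), Sp10 (all prey gone) → extinct.
Round 3: Sp2 (all prey gone), Sp6 (all prey gone) → extinct.
No further losses. Total secondary extinctions: 6.

6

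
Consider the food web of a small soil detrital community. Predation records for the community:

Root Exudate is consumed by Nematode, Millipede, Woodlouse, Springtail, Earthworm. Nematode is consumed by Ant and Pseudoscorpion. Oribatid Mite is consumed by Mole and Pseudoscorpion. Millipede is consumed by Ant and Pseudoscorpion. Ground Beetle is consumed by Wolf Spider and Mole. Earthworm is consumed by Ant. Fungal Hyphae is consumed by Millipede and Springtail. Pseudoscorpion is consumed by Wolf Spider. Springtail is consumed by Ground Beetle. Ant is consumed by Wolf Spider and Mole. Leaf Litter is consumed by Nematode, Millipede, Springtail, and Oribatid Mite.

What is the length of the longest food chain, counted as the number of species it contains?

4 species

One longest chain: Leaf Litter → Nematode → Ant → Mole.
It has 4 species and 3 links.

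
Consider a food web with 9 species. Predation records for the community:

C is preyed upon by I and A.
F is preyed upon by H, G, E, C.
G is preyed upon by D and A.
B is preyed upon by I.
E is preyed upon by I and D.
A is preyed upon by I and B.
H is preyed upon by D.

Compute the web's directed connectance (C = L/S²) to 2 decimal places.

C = 0.17

The web has S = 9 species and L = 14 feeding links.
C = L / S² = 14 / 81 = 0.1728 ≈ 0.17.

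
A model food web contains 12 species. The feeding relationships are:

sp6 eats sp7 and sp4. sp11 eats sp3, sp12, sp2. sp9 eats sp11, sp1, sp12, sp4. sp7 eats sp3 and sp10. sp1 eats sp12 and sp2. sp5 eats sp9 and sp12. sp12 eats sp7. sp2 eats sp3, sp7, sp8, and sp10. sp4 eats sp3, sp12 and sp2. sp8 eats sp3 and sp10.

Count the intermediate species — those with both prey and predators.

8

Intermediate species (has both prey and predators): sp8, sp7, sp12, sp2, sp1, sp11, sp4, sp9.
Count: 8.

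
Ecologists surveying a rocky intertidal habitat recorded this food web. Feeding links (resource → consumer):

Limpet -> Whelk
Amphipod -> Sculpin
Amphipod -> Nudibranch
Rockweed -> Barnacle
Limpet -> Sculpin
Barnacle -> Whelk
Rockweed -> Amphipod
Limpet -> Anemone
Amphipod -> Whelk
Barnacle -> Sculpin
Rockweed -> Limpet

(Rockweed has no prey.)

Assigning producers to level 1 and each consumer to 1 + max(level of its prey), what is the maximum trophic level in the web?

3

Producers (level 1): Rockweed.
Rockweed → Amphipod → Whelk gives Whelk level 3.
No species has a prey at level 3, so no species reaches level 4.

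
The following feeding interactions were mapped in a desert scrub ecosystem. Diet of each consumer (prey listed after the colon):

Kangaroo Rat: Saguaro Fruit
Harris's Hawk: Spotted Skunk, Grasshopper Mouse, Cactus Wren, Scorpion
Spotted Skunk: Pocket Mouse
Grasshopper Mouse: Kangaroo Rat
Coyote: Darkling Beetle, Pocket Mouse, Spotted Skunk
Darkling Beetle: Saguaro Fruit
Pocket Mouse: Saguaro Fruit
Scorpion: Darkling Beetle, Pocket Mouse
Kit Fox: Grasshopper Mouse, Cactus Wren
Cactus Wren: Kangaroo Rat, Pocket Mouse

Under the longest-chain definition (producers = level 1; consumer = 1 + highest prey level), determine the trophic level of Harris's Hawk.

Saguaro Fruit is a producer → level 1.
Pocket Mouse eats Saguaro Fruit → level 2.
Spotted Skunk eats Pocket Mouse → level 3.
Harris's Hawk eats Spotted Skunk (level 3); other prey at levels: Grasshopper Mouse 3, Cactus Wren 3, Scorpion 3 → level 4.

Trophic level 4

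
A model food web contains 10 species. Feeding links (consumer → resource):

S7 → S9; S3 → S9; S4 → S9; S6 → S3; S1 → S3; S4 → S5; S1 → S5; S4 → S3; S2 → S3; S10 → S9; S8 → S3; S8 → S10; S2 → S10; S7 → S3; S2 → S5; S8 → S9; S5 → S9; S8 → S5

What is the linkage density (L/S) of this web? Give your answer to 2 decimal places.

There are L = 18 links among S = 10 species.
L/S = 18/10 = 1.8000 ≈ 1.80.

L/S = 1.80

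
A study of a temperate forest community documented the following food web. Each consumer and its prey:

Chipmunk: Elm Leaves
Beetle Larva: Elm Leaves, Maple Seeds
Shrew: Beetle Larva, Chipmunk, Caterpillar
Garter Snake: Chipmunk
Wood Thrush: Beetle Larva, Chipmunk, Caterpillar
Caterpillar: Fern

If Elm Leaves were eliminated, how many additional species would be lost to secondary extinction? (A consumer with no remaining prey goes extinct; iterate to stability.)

2

Remove Elm Leaves.
Round 1: Chipmunk (all prey gone) → extinct.
Round 2: Garter Snake (all prey gone) → extinct.
No further losses. Total secondary extinctions: 2.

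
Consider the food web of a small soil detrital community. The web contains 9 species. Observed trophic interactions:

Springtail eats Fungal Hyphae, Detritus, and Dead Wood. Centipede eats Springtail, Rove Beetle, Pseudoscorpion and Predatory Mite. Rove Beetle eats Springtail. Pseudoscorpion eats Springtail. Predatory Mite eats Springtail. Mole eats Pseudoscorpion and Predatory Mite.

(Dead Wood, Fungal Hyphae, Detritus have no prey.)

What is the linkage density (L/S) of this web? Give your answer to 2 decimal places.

There are L = 12 links among S = 9 species.
L/S = 12/9 = 1.3333 ≈ 1.33.

L/S = 1.33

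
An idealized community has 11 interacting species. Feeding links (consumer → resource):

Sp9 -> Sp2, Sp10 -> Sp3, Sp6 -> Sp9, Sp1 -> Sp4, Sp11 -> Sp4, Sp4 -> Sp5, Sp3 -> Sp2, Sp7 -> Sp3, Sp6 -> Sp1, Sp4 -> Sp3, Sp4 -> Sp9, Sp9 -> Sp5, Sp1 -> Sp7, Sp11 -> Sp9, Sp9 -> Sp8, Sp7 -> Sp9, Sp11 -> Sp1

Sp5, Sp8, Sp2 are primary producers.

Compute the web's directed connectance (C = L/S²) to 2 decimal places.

The web has S = 11 species and L = 17 feeding links.
C = L / S² = 17 / 121 = 0.1405 ≈ 0.14.

C = 0.14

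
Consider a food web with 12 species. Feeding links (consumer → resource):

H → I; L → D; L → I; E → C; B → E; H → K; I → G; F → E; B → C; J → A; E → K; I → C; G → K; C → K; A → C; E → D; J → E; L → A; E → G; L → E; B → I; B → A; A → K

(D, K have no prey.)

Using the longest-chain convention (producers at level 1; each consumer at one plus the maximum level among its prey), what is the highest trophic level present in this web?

4

Producers (level 1): D, K.
K → C → I → L gives L level 4.
No species has a prey at level 4, so no species reaches level 5.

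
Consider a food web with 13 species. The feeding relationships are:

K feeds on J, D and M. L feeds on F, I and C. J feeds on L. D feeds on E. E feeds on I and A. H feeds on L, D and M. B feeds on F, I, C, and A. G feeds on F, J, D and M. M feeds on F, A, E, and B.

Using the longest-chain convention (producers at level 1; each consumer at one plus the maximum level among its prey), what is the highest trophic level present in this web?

4

Producers (level 1): A, I, F, C.
A → E → M → H gives H level 4.
No species has a prey at level 4, so no species reaches level 5.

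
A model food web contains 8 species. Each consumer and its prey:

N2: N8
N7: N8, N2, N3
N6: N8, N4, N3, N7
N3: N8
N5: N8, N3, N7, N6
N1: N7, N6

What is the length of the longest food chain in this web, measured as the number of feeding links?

4 links

One longest chain: N8 → N2 → N7 → N6 → N5.
It has 5 species and 4 links.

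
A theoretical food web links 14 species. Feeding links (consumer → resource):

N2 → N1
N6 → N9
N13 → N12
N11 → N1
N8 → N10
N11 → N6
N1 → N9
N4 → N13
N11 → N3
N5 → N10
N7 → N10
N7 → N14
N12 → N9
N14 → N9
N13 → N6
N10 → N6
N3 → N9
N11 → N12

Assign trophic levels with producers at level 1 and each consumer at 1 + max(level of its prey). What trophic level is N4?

N9 is a producer → level 1.
N6 eats N9 → level 2.
N13 eats N6 (level 2); other prey at levels: N12 2 → level 3.
N4 eats N13 → level 4.

Trophic level 4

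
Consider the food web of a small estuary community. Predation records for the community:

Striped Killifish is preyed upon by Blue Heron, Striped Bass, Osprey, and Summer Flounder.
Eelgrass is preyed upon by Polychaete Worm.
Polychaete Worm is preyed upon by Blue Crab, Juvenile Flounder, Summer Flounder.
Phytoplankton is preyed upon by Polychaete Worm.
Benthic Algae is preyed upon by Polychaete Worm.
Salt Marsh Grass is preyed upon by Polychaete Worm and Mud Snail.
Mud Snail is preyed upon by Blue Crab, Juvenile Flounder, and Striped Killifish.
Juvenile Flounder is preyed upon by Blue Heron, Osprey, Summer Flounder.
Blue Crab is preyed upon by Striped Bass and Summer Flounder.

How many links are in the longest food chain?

One longest chain: Salt Marsh Grass → Mud Snail → Striped Killifish → Striped Bass.
It has 4 species and 3 links.

3 links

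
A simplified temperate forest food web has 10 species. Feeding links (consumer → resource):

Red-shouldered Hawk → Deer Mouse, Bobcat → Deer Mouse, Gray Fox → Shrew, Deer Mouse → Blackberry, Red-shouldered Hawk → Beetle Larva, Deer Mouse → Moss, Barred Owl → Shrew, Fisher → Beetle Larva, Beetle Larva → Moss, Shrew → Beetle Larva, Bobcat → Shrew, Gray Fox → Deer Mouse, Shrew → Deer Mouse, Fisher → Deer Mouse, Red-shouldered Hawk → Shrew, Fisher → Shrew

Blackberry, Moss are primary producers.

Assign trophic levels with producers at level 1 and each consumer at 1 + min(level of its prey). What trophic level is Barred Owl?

Blackberry is a producer → level 1.
Deer Mouse eats Blackberry → level 2.
Shrew eats Deer Mouse → level 3.
Barred Owl eats Shrew → level 4.
No prey of Barred Owl is below level 3, so 4 is the minimum.

Trophic level 4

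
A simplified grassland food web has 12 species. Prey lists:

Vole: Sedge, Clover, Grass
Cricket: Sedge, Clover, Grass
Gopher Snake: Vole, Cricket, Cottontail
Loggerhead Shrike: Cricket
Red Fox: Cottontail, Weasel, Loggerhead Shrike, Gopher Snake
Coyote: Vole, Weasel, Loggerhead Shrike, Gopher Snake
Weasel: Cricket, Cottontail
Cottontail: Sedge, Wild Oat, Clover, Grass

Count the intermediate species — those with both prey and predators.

Intermediate species (has both prey and predators): Vole, Cricket, Cottontail, Weasel, Loggerhead Shrike, Gopher Snake.
Count: 6.

6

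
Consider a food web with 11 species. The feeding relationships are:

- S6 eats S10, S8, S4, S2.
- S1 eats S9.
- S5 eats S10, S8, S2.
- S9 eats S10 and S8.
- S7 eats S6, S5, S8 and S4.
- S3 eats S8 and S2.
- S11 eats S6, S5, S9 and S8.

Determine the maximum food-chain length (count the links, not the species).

2 links

One longest chain: S2 → S5 → S7.
It has 3 species and 2 links.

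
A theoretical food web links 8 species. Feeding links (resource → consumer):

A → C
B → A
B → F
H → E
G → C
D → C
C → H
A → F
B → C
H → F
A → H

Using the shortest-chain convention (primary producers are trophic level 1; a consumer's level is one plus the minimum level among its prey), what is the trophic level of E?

B is a producer → level 1.
A eats B → level 2.
H eats A → level 3.
E eats H → level 4.
No prey of E is below level 3, so 4 is the minimum.

Trophic level 4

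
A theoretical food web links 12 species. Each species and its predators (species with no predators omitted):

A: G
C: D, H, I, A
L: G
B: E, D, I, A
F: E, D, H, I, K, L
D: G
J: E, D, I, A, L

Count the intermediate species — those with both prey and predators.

Intermediate species (has both prey and predators): D, A, L.
Count: 3.

3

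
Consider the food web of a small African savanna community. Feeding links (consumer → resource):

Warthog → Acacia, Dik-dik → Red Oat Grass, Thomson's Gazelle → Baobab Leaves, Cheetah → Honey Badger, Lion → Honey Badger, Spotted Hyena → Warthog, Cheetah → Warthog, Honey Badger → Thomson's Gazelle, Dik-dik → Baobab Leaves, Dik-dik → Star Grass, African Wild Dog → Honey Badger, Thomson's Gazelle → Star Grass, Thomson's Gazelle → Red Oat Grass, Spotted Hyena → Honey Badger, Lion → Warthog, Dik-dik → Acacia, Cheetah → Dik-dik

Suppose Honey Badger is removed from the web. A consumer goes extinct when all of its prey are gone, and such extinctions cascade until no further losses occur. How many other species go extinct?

Remove Honey Badger.
Round 1: African Wild Dog (all prey gone) → extinct.
No further losses. Total secondary extinctions: 1.

1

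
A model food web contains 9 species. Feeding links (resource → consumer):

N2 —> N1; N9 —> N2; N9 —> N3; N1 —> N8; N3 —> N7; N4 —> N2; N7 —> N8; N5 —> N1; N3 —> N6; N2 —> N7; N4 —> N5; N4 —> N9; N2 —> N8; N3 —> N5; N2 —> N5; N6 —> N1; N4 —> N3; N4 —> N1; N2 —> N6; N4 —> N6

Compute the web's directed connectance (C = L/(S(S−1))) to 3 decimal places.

The web has S = 9 species and L = 20 feeding links.
C = L / (S(S−1)) = 20 / 72 = 0.2778 ≈ 0.278.

C = 0.278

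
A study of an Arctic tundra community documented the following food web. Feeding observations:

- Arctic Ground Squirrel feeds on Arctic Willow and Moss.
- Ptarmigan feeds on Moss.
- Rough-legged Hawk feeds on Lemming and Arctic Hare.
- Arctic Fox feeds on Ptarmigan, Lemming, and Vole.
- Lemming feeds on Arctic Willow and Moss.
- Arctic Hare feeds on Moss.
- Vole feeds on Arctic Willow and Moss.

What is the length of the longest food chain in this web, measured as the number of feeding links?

One longest chain: Arctic Willow → Lemming → Arctic Fox.
It has 3 species and 2 links.

2 links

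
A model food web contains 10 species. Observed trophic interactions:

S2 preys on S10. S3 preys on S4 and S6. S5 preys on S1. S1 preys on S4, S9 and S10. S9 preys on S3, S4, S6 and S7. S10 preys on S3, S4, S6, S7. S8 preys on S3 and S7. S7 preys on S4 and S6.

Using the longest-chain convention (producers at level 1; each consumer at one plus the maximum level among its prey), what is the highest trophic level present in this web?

5

Producers (level 1): S6, S4.
S6 → S3 → S10 → S1 → S5 gives S5 level 5.
No species has a prey at level 5, so no species reaches level 6.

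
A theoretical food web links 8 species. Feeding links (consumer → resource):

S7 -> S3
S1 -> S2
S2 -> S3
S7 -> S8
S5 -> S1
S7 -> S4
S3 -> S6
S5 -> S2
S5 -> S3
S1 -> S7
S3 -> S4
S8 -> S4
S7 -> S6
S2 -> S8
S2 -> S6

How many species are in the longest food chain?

5 species

One longest chain: S4 → S8 → S7 → S1 → S5.
It has 5 species and 4 links.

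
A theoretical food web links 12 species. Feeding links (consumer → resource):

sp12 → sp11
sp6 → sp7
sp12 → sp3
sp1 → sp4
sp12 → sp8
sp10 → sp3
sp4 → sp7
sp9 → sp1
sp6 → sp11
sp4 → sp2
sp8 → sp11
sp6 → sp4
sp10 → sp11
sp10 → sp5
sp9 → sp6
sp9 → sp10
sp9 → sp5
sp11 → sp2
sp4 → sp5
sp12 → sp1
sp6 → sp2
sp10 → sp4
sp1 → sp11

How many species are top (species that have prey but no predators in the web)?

2

Top species (has prey, but nothing eats it): sp9, sp12.
Count: 2.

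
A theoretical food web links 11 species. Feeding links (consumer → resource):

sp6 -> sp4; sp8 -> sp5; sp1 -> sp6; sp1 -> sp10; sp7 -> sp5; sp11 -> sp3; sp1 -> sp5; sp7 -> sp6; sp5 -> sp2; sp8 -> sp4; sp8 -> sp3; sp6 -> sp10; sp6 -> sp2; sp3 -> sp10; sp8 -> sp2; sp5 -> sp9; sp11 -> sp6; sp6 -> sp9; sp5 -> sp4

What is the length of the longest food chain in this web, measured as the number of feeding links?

One longest chain: sp9 → sp5 → sp1.
It has 3 species and 2 links.

2 links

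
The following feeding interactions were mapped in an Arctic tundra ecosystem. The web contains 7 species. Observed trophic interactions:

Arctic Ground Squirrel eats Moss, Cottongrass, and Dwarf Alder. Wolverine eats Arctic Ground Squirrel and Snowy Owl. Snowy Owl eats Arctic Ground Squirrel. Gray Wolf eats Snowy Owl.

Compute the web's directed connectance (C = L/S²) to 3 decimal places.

The web has S = 7 species and L = 7 feeding links.
C = L / S² = 7 / 49 = 0.1429 ≈ 0.143.

C = 0.143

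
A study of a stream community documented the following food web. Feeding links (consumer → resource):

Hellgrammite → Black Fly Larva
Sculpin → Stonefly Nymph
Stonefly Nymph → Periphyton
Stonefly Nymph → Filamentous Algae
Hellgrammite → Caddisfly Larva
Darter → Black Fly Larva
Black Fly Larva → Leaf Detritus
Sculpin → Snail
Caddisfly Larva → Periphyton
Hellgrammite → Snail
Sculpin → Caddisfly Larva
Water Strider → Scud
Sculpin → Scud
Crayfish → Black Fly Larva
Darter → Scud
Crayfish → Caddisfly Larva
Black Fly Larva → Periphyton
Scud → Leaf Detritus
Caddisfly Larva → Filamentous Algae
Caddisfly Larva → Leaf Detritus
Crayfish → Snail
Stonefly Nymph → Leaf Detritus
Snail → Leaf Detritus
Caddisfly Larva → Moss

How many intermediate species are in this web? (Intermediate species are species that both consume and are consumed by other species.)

5

Intermediate species (has both prey and predators): Black Fly Larva, Caddisfly Larva, Snail, Scud, Stonefly Nymph.
Count: 5.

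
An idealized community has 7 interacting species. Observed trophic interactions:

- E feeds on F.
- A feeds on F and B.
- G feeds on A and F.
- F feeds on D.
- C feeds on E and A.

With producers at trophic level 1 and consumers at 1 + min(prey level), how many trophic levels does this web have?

Producers (level 1): B, D.
Following each consumer down to its lowest-level prey: B → A → C (levels 1 through 3).
All prey of C (A 2, E 3) are at level 2 or above, so C is at level 1 + 2 = 3.
Every consumer has at least one prey at level 2 or below, so none exceeds level 3.

3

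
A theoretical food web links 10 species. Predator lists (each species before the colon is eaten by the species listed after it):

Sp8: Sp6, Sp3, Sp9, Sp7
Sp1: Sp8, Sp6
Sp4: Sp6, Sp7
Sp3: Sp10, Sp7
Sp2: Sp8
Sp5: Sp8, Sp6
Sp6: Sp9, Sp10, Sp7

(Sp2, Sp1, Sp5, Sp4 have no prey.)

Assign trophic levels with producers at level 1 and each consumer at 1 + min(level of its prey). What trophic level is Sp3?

Trophic level 3

Sp2 is a producer → level 1.
Sp8 eats Sp2 → level 2.
Sp3 eats Sp8 → level 3.
No prey of Sp3 is below level 2, so 3 is the minimum.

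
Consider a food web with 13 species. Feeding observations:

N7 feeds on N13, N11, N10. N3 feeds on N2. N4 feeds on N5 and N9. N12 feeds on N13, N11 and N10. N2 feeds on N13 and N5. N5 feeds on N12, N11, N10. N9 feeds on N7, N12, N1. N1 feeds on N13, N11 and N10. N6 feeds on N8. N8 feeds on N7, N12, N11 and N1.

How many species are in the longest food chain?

5 species

One longest chain: N11 → N12 → N5 → N2 → N3.
It has 5 species and 4 links.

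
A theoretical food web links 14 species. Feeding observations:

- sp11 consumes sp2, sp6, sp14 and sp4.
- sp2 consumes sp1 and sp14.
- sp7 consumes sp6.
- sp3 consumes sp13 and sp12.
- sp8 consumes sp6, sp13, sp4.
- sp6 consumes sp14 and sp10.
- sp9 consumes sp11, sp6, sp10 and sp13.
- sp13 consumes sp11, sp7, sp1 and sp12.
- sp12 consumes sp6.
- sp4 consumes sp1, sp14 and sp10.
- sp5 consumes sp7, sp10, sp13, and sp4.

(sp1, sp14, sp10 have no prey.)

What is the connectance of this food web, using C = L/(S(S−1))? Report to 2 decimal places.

C = 0.16

The web has S = 14 species and L = 30 feeding links.
C = L / (S(S−1)) = 30 / 182 = 0.1648 ≈ 0.16.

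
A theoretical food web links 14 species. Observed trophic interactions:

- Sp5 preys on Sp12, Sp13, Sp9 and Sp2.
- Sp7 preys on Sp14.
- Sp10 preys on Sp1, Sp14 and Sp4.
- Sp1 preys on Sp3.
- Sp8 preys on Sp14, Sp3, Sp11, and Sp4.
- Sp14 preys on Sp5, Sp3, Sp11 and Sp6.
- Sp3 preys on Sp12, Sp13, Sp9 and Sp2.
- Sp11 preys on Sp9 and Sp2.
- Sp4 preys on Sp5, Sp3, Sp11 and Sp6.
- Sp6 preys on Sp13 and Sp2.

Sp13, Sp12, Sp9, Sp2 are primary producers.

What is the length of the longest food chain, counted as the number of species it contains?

One longest chain: Sp13 → Sp6 → Sp14 → Sp7.
It has 4 species and 3 links.

4 species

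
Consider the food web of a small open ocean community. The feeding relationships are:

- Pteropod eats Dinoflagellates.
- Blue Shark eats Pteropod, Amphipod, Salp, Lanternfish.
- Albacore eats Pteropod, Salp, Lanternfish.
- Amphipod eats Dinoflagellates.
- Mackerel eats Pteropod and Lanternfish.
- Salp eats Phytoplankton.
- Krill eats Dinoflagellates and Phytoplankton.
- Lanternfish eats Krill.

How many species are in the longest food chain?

4 species

One longest chain: Phytoplankton → Krill → Lanternfish → Blue Shark.
It has 4 species and 3 links.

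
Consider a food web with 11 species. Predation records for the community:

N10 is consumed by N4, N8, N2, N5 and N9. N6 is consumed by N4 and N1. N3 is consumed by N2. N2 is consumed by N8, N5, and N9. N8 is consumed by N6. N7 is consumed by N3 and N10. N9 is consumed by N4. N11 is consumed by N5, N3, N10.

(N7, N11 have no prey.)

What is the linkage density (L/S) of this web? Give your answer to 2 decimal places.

There are L = 18 links among S = 11 species.
L/S = 18/11 = 1.6364 ≈ 1.64.

L/S = 1.64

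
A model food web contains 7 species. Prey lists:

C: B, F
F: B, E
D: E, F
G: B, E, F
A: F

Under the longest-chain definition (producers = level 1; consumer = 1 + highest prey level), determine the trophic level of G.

Trophic level 3

B is a producer → level 1.
F eats B (level 1); other prey at levels: E 1 → level 2.
G eats F (level 2); other prey at levels: B 1, E 1 → level 3.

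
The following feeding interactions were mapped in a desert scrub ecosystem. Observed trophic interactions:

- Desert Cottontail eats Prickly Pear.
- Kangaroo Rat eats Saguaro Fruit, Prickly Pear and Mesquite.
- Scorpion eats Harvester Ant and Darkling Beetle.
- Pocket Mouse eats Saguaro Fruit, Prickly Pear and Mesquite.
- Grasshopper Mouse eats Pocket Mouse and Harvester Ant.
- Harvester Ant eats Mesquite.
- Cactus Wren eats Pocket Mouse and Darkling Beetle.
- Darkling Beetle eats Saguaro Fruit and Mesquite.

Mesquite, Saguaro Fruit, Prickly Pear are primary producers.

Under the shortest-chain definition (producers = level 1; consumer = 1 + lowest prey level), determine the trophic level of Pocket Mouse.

Mesquite is a producer → level 1.
Pocket Mouse eats Mesquite → level 2.

Trophic level 2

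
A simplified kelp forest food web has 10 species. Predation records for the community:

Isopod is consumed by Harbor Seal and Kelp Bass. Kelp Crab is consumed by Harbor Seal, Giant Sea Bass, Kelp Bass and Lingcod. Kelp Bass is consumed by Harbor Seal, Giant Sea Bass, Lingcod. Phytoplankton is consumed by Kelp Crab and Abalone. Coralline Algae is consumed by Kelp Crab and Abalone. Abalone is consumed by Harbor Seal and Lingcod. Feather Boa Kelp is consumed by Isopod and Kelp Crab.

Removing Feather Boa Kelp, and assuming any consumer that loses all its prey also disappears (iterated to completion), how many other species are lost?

Remove Feather Boa Kelp.
Round 1: Isopod (all prey gone) → extinct.
No further losses. Total secondary extinctions: 1.

1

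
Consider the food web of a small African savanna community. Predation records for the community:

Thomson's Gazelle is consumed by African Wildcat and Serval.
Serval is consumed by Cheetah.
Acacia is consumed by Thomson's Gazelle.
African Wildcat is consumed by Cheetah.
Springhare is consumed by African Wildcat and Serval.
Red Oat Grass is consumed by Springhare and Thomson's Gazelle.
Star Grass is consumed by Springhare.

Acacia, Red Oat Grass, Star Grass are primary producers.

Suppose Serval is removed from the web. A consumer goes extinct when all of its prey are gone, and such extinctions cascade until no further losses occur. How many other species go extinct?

Remove Serval.
Every predator of it retains at least one other prey: Cheetah still has African Wildcat.
No consumer loses all prey, so no secondary extinctions occur.

0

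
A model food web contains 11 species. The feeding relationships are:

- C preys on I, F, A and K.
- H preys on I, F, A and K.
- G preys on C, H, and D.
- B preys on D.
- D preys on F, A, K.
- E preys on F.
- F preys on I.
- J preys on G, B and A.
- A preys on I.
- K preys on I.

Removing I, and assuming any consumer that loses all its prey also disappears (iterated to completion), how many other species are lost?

10

Remove I.
Round 1: A (all prey gone), K (all prey gone), F (all prey gone) → extinct.
Round 2: C (all prey gone), H (all prey gone), D (all prey gone), E (all prey gone) → extinct.
Round 3: G (all prey gone), B (all prey gone) → extinct.
Round 4: J (all prey gone) → extinct.
No further losses. Total secondary extinctions: 10.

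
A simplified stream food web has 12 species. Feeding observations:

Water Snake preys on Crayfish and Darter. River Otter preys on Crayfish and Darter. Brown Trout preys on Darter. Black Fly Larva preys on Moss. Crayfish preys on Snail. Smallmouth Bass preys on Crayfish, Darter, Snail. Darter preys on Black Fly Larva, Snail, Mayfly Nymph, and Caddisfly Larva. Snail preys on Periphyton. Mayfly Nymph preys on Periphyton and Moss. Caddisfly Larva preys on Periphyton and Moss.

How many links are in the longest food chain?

3 links

One longest chain: Moss → Caddisfly Larva → Darter → River Otter.
It has 4 species and 3 links.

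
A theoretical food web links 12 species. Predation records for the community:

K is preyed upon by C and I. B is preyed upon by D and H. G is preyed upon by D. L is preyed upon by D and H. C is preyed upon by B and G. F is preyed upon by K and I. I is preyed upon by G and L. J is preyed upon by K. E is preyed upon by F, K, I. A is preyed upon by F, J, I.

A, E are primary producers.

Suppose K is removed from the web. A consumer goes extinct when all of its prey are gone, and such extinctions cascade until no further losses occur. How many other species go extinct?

Remove K.
Round 1: C (all prey gone) → extinct.
Round 2: B (all prey gone) → extinct.
No further losses. Total secondary extinctions: 2.

2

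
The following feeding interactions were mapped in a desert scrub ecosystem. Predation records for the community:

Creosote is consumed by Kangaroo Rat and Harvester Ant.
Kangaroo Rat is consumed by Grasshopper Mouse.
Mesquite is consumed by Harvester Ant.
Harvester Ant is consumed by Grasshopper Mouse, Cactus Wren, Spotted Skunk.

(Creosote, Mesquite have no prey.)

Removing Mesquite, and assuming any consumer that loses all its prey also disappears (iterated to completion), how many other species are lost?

0

Remove Mesquite.
Every predator of it retains at least one other prey: Harvester Ant still has Creosote.
No consumer loses all prey, so no secondary extinctions occur.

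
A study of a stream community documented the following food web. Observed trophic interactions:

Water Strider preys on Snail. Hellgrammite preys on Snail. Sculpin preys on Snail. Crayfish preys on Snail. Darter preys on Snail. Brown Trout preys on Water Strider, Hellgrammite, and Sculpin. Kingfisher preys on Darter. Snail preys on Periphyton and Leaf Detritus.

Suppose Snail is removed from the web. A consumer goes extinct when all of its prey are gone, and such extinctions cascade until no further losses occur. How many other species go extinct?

7

Remove Snail.
Round 1: Water Strider (all prey gone), Darter (all prey gone), Sculpin (all prey gone), Crayfish (all prey gone), Hellgrammite (all prey gone) → extinct.
Round 2: Kingfisher (all prey gone), Brown Trout (all prey gone) → extinct.
No further losses. Total secondary extinctions: 7.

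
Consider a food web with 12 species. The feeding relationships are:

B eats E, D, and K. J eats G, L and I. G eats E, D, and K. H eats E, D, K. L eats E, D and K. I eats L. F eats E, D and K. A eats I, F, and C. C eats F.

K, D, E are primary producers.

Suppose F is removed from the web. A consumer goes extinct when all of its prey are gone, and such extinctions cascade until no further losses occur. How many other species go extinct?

Remove F.
Round 1: C (all prey gone) → extinct.
No further losses. Total secondary extinctions: 1.

1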